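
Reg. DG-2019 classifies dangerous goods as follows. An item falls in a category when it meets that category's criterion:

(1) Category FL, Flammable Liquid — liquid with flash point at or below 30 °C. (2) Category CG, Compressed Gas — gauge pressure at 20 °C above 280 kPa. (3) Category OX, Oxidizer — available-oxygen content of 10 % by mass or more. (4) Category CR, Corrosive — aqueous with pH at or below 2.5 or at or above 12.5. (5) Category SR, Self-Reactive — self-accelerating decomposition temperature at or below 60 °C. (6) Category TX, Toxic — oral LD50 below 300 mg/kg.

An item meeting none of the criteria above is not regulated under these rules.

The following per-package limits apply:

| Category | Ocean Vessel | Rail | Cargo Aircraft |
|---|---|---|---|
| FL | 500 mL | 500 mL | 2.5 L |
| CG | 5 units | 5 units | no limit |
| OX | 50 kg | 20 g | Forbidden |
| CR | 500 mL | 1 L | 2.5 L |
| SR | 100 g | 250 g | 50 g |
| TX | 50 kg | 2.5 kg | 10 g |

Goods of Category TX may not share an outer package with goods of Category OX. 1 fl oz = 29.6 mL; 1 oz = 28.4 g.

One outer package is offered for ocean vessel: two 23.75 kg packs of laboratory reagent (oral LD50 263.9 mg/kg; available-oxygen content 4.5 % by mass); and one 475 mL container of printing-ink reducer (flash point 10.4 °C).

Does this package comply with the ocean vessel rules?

The laboratory reagent has oral LD50 263.9 mg/kg, which is < 300 mg/kg, so it is Category TX (Toxic).
The printing-ink reducer has flash point 10.4 °C, which is ≤ 30 °C, so it is Category FL (Flammable Liquid).
Category TX quantity: two 23.75 kg packs = 47.5 kg.
That is within the Category TX ocean vessel limit of 50 kg.
Category FL quantity: 475 mL.
That is within the Category FL ocean vessel limit of 500 mL.
The segregation rule (Category TX with Category OX) does not apply to Category TX with Category FL.
Every hazard category is within its ocean vessel limit and no segregation rule is violated.

Yes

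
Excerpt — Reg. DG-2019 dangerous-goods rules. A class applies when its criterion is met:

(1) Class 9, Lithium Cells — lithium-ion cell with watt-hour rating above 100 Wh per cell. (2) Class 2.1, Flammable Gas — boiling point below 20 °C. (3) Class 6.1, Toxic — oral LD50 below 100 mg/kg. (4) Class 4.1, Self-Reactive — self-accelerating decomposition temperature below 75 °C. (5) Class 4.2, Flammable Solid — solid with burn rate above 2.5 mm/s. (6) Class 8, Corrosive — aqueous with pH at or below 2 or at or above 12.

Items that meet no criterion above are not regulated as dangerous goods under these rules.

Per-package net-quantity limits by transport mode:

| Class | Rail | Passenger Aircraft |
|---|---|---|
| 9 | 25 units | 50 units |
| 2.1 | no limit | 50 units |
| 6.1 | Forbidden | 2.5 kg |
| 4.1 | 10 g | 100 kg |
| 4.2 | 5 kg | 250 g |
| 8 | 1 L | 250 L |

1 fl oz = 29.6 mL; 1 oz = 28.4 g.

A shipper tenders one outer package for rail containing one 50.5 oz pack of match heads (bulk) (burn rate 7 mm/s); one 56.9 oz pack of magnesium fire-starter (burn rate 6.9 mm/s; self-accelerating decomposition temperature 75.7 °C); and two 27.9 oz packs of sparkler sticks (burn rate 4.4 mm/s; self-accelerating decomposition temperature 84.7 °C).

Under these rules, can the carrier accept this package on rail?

With burn rate 7 mm/s (> 2.5 mm/s), the match heads (bulk) fall in Class 4.2.
Burn rate 6.9 mm/s meets the Class 4.2 criterion (Flammable Solid), so the magnesium fire-starter is Class 4.2.
Burn rate 4.4 mm/s meets the Class 4.2 criterion (Flammable Solid), so the sparkler sticks are Class 4.2.
Total Class 4.2: (one 50.5 oz pack = 1434.2 g) + (one 56.9 oz pack = 1615.96 g) + (two 27.9 oz packs = 1584.72 g) = 4634.88 g.
That is within the Class 4.2 rail limit of 5 kg.

Yes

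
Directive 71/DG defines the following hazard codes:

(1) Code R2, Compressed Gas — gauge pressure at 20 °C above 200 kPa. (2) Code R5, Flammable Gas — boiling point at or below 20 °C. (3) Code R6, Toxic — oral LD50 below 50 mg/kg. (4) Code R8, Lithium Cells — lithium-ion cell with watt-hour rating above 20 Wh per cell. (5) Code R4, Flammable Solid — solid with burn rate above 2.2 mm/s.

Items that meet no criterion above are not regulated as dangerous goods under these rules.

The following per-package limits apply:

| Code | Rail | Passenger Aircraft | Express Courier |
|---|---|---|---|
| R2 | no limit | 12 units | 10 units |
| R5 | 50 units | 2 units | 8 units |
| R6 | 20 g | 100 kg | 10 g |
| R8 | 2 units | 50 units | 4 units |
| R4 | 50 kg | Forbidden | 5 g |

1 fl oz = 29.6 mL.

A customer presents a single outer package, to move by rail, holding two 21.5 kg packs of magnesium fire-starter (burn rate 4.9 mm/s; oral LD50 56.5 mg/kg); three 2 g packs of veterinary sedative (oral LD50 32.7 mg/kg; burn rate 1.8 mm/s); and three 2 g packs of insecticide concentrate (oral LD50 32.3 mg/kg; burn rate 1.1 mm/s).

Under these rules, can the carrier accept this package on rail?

The magnesium fire-starter has burn rate 4.9 mm/s, which is > 2.2 mm/s, so it is Code R4 (Flammable Solid).
Oral LD50 32.7 mg/kg meets the Code R6 criterion (Toxic), so the veterinary sedative is Code R6.
Oral LD50 32.3 mg/kg meets the Code R6 criterion (Toxic), so the insecticide concentrate is Code R6.
Total Code R6: (three 2 g packs = 6 g) + (three 2 g packs = 6 g) = 12 g.
12 g is within the rail limit of 20 g for Code R6.
Code R4 quantity: two 21.5 kg packs = 43 kg.
43 kg ≤ 50 kg (rail limit, Code R4) — within limit.
Every hazard code is within its rail limit and no segregation rule is violated.

Yes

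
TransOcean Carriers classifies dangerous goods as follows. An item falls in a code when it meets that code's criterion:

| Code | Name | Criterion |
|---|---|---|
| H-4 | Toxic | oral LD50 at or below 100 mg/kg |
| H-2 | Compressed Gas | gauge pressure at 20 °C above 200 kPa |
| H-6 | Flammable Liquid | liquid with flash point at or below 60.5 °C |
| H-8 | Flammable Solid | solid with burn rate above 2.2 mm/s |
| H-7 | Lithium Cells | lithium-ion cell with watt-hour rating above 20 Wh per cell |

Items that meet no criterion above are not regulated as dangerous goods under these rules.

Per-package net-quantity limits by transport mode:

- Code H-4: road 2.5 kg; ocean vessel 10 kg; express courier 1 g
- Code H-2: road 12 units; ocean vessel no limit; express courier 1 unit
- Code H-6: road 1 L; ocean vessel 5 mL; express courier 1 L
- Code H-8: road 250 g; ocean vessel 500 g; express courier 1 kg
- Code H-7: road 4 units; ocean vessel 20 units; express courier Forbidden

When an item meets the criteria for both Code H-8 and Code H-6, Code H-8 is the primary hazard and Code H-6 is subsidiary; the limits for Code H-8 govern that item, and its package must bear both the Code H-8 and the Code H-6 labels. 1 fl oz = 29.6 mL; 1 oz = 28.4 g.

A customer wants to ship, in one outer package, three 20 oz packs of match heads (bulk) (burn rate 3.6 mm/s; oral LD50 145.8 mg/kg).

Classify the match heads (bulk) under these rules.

Code H-8

Burn rate 3.6 mm/s meets the Code H-8 criterion (Flammable Solid), so the match heads (bulk) are Code H-8.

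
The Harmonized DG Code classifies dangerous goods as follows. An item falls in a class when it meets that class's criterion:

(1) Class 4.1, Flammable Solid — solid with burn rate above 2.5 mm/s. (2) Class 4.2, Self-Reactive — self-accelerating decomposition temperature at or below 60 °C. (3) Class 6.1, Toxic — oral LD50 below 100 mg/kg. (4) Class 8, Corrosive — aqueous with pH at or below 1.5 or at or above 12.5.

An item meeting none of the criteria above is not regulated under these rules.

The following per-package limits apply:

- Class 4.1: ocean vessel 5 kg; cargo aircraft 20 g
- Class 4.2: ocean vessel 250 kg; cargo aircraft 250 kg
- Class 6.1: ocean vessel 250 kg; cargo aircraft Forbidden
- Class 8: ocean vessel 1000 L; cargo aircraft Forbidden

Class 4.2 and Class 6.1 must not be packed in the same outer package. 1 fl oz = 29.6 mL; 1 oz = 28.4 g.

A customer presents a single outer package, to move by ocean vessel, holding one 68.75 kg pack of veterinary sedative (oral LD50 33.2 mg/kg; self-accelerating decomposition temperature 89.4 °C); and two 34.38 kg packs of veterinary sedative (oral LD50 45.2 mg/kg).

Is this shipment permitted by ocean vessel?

Yes

With oral LD50 33.2 mg/kg (< 100 mg/kg), the veterinary sedative falls in Class 6.1.
The veterinary sedative has oral LD50 45.2 mg/kg, which is < 100 mg/kg, so it is Class 6.1 (Toxic).
Class 6.1 net quantity: 68.75 kg + (two 34.38 kg packs = 68.76 kg) = 137.51 kg.
137.51 kg ≤ 250 kg (ocean vessel limit, Class 6.1) — within limit.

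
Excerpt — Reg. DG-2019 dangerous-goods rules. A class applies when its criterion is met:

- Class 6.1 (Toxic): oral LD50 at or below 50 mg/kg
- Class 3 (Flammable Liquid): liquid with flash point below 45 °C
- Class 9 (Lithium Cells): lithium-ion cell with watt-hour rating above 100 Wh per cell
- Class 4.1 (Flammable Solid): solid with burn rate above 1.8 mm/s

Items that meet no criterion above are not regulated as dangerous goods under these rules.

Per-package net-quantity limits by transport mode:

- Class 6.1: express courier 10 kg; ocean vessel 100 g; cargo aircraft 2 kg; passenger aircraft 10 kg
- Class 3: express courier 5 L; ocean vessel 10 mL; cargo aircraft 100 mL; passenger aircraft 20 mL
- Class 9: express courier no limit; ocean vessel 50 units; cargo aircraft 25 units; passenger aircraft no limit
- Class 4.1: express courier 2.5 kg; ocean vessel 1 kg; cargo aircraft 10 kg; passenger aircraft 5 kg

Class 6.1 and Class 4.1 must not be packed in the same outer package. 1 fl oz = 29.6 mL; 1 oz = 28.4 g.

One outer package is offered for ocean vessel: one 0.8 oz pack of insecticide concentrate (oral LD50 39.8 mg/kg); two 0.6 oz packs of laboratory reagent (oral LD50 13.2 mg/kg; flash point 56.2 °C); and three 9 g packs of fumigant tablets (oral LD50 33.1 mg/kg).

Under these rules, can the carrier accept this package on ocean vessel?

Yes

The insecticide concentrate has oral LD50 39.8 mg/kg, which is ≤ 50 mg/kg, so it is Class 6.1 (Toxic).
The laboratory reagent has oral LD50 13.2 mg/kg, which is ≤ 50 mg/kg, so it is Class 6.1 (Toxic).
The fumigant tablets have oral LD50 33.1 mg/kg, which is ≤ 50 mg/kg, so they are Class 6.1 (Toxic).
Total Class 6.1: (one 0.8 oz pack = 22.72 g) + (two 0.6 oz packs = 34.08 g) + (three 9 g packs = 27 g) = 83.8 g.
That is within the Class 6.1 ocean vessel limit of 100 g.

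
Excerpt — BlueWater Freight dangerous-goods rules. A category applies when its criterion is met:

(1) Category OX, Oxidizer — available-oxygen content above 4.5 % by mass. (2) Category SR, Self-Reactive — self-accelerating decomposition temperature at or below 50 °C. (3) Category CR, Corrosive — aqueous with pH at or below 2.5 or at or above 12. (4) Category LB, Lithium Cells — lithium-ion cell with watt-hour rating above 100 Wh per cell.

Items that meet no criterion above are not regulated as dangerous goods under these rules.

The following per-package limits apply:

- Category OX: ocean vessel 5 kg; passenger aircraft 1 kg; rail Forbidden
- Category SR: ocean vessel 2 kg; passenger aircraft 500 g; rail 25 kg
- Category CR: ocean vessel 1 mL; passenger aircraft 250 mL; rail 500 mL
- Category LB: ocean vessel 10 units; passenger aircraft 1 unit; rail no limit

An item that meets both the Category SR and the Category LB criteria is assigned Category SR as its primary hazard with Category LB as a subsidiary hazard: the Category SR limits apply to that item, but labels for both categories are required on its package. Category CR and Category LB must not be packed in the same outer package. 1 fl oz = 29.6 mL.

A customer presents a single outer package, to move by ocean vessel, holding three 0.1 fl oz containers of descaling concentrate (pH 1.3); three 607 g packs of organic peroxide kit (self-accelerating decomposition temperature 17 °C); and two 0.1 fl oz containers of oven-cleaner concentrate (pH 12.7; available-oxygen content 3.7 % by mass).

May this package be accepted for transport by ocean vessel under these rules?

No

pH 1.3 meets the Category CR criterion (Corrosive), so the descaling concentrate is Category CR.
Organic peroxide kit: self-accelerating decomposition temperature 17 °C ≤ 50 °C → Category SR (Self-Reactive).
The oven-cleaner concentrate has pH 12.7, which is ≥ 12, so it is Category CR (Corrosive).
Total Category CR: (three 0.1 fl oz containers = 8.88 mL) + (two 0.1 fl oz containers = 5.92 mL) = 14.8 mL.
14.8 mL exceeds the ocean vessel limit of 1 mL for Category CR.
Category SR quantity: three 607 g packs = 1.821 kg.
1.821 kg is within the ocean vessel limit of 2 kg for Category SR.
The segregation rule (Category CR with Category LB) does not apply to Category CR with Category SR.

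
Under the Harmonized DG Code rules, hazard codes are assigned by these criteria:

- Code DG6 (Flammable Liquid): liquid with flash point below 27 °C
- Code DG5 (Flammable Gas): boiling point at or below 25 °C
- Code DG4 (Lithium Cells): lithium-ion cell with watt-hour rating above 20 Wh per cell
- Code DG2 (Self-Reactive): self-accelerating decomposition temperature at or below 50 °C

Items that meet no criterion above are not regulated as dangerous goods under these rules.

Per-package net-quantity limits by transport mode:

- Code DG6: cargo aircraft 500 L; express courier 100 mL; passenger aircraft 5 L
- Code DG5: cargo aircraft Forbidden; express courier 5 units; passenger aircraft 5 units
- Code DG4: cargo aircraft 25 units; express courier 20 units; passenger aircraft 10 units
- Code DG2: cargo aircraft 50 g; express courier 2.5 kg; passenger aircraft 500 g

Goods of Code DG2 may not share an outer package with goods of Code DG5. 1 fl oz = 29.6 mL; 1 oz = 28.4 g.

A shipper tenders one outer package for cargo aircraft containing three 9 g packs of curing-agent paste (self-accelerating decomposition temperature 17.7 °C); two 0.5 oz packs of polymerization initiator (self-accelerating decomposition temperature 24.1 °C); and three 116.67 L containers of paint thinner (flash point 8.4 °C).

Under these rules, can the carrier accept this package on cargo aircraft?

The curing-agent paste has self-accelerating decomposition temperature 17.7 °C, which is ≤ 50 °C, so it is Code DG2 (Self-Reactive).
The polymerization initiator has self-accelerating decomposition temperature 24.1 °C, which is ≤ 50 °C, so it is Code DG2 (Self-Reactive).
With flash point 8.4 °C (< 27 °C), the paint thinner falls in Code DG6.
Code DG2 net quantity: (three 9 g packs = 27 g) + (two 0.5 oz packs = 28.4 g) = 55.4 g.
That exceeds the Code DG2 cargo aircraft limit of 50 g.
Code DG6 quantity: three 116.67 L containers = 350.01 L.
350.01 L ≤ 500 L (cargo aircraft limit, Code DG6) — within limit.
The segregation rule (Code DG2 with Code DG5) does not apply to Code DG2 with Code DG6.

No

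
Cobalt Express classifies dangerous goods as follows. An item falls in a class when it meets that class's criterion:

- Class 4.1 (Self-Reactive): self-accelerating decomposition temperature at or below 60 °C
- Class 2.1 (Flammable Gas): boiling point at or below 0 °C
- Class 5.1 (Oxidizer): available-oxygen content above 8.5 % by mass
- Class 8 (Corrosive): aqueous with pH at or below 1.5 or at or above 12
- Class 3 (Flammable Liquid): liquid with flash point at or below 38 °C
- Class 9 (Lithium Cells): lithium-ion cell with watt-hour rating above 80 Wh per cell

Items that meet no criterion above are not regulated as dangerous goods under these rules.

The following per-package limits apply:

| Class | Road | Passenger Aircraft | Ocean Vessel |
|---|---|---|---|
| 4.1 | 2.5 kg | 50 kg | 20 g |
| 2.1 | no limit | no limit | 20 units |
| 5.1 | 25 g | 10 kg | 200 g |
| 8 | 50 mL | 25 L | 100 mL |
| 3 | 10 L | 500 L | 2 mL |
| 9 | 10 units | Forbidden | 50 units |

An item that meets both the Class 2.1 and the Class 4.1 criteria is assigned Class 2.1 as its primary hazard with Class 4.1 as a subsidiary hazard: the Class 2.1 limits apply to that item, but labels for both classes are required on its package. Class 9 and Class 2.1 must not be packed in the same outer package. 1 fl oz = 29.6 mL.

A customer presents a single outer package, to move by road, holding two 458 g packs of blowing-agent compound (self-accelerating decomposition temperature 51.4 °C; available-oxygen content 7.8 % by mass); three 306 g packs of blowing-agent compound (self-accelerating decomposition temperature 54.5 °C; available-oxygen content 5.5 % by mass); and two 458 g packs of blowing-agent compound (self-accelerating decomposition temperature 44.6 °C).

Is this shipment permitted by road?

Self-accelerating decomposition temperature 51.4 °C meets the Class 4.1 criterion (Self-Reactive), so the blowing-agent compound is Class 4.1.
The blowing-agent compound has self-accelerating decomposition temperature 54.5 °C, which is ≤ 60 °C, so it is Class 4.1 (Self-Reactive).
Blowing-agent compound: self-accelerating decomposition temperature 44.6 °C ≤ 60 °C → Class 4.1 (Self-Reactive).
Class 4.1 net quantity: (two 458 g packs = 916 g) + (three 306 g packs = 918 g) + (two 458 g packs = 916 g) = 2.75 kg.
2.75 kg > 2.5 kg (road limit, Class 4.1) — over the limit.

No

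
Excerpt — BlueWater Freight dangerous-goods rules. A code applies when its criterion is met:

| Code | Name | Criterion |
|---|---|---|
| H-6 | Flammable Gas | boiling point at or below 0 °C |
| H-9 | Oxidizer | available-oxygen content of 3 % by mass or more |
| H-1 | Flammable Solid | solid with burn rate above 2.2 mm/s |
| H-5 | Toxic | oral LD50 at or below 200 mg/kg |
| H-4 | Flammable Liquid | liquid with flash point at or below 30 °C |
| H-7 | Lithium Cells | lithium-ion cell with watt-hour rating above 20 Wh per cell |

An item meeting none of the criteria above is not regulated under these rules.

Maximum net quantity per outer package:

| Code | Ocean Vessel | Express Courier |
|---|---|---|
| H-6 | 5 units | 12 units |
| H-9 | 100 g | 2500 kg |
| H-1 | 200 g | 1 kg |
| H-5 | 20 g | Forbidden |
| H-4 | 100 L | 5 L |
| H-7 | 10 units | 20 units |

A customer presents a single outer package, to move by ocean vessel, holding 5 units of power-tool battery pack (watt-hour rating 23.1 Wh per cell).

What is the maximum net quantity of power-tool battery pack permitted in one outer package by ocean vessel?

The power-tool battery pack has watt-hour rating 23.1 Wh per cell, which is > 20 Wh per cell, so it is Code H-7 (Lithium Cells).
The ocean vessel limit for Code H-7 is 10 units.

10 units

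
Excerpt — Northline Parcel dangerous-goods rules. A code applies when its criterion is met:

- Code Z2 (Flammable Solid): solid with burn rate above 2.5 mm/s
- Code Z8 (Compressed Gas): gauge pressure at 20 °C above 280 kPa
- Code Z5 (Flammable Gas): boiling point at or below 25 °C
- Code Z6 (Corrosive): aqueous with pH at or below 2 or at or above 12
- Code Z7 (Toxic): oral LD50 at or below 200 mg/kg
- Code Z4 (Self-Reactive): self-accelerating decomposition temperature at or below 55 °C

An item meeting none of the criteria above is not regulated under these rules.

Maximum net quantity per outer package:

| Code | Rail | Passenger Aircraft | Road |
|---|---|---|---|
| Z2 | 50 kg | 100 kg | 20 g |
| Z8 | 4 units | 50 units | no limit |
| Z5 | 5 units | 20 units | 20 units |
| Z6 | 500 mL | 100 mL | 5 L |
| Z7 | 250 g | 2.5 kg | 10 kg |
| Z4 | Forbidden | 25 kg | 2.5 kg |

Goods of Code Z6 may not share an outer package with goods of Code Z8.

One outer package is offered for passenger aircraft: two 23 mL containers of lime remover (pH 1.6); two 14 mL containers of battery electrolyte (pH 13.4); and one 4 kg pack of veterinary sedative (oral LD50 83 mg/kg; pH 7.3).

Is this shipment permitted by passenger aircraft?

pH 1.6 meets the Code Z6 criterion (Corrosive), so the lime remover is Code Z6.
pH 13.4 meets the Code Z6 criterion (Corrosive), so the battery electrolyte is Code Z6.
The veterinary sedative has oral LD50 83 mg/kg, which is ≤ 200 mg/kg, so it is Code Z7 (Toxic).
Code Z6 net quantity: (two 23 mL containers = 46 mL) + (two 14 mL containers = 28 mL) = 74 mL.
74 mL ≤ 100 mL (passenger aircraft limit, Code Z6) — within limit.
Code Z7 quantity: 4 kg.
4 kg exceeds the passenger aircraft limit of 2.5 kg for Code Z7.
The segregation rule (Code Z6 with Code Z8) does not apply to Code Z6 with Code Z7.

No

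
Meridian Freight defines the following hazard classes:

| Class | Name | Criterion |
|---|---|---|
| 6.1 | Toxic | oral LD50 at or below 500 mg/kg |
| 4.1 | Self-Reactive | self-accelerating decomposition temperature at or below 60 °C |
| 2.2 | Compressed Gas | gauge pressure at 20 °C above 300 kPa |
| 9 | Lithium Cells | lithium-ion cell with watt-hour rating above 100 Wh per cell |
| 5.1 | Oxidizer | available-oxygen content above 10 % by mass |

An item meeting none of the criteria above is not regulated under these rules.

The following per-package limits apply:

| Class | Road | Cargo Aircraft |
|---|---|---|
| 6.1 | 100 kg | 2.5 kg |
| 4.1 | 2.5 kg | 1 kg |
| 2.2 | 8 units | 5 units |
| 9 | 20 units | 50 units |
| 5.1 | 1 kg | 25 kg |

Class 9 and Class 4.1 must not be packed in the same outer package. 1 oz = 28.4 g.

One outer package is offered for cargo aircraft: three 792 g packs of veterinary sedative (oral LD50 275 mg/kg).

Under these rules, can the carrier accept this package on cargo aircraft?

Oral LD50 275 mg/kg meets the Class 6.1 criterion (Toxic), so the veterinary sedative is Class 6.1.
Class 6.1 quantity: three 792 g packs = 2.376 kg.
2.376 kg is within the cargo aircraft limit of 2.5 kg for Class 6.1.

Yes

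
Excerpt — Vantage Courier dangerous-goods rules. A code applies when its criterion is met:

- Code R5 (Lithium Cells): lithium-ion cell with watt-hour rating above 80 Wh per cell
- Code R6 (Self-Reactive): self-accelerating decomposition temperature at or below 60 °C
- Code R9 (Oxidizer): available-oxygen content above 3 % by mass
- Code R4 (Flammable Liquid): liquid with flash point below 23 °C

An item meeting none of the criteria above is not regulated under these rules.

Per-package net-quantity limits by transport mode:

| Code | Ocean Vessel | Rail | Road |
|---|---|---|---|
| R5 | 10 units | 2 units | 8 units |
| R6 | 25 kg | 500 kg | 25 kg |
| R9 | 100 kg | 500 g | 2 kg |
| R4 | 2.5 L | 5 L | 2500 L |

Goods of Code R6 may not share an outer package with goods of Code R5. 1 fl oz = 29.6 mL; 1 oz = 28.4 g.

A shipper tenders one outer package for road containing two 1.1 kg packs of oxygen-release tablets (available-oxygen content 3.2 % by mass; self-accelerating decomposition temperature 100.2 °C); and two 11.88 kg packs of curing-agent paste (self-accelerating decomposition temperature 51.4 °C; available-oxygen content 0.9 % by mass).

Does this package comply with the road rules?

No

Oxygen-release tablets: available-oxygen content 3.2 % by mass > 3 % by mass → Code R9 (Oxidizer).
Self-accelerating decomposition temperature 51.4 °C meets the Code R6 criterion (Self-Reactive), so the curing-agent paste is Code R6.
Code R6 quantity: two 11.88 kg packs = 23.76 kg.
23.76 kg ≤ 25 kg (road limit, Code R6) — within limit.
Code R9 quantity: two 1.1 kg packs = 2.2 kg.
2.2 kg exceeds the road limit of 2 kg for Code R9.
The segregation rule (Code R6 with Code R5) does not apply to Code R6 with Code R9.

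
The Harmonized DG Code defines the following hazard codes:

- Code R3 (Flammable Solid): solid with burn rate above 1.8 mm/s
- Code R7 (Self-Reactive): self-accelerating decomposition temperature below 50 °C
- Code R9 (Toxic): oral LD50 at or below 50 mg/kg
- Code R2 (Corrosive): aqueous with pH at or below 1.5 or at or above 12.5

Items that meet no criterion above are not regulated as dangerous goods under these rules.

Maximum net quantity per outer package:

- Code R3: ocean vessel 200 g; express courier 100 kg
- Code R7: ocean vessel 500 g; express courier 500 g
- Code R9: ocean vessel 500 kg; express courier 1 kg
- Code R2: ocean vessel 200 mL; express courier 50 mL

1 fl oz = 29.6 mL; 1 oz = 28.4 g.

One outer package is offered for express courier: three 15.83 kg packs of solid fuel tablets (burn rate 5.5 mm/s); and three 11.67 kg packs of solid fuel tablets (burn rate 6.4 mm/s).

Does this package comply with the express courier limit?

Burn rate 5.5 mm/s meets the Code R3 criterion (Flammable Solid), so the solid fuel tablets are Code R3.
The solid fuel tablets have burn rate 6.4 mm/s, which is > 1.8 mm/s, so they are Code R3 (Flammable Solid).
Total Code R3: (three 15.83 kg packs = 47.49 kg) + (three 11.67 kg packs = 35.01 kg) = 82.5 kg.
82.5 kg is within the express courier limit of 100 kg for Code R3.

Yes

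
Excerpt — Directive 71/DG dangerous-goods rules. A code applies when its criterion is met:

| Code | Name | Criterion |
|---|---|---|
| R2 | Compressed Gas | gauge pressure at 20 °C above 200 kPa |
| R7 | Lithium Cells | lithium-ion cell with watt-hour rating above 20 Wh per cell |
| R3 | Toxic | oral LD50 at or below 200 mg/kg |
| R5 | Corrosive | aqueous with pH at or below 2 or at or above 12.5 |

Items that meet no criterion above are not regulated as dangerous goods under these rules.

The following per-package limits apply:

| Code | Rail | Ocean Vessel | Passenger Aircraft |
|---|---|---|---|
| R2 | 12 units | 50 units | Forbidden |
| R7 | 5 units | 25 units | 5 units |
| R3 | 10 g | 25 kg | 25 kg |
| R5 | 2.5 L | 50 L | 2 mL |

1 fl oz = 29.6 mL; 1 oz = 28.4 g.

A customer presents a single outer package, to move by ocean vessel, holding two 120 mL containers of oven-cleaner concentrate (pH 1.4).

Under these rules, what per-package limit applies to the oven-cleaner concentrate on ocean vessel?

pH 1.4 meets the Code R5 criterion (Corrosive), so the oven-cleaner concentrate is Code R5.
The ocean vessel limit for Code R5 is 50 L.

50 L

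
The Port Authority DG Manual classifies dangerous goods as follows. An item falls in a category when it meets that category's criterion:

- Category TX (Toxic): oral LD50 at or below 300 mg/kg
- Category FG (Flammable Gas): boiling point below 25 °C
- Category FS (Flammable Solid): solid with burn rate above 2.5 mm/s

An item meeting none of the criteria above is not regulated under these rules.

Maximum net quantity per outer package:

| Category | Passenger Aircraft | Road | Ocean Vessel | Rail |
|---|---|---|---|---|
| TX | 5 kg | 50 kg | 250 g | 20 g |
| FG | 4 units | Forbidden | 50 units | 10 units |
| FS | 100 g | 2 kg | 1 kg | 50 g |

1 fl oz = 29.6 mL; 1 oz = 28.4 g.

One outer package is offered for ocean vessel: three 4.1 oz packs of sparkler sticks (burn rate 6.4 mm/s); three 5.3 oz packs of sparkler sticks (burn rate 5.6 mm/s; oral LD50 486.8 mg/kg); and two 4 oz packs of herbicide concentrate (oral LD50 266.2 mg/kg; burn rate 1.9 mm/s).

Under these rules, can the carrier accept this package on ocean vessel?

Yes

With burn rate 6.4 mm/s (> 2.5 mm/s), the sparkler sticks fall in Category FS.
The sparkler sticks have burn rate 5.6 mm/s, which is > 2.5 mm/s, so they are Category FS (Flammable Solid).
With oral LD50 266.2 mg/kg (≤ 300 mg/kg), the herbicide concentrate falls in Category TX.
Category FS net quantity: (three 4.1 oz packs = 349.32 g) + (three 5.3 oz packs = 451.56 g) = 800.88 g.
800.88 g ≤ 1 kg (ocean vessel limit, Category FS) — within limit.
Category TX quantity: two 4 oz packs = 227.2 g.
That is within the Category TX ocean vessel limit of 250 g.
Every hazard category is within its ocean vessel limit and no segregation rule is violated.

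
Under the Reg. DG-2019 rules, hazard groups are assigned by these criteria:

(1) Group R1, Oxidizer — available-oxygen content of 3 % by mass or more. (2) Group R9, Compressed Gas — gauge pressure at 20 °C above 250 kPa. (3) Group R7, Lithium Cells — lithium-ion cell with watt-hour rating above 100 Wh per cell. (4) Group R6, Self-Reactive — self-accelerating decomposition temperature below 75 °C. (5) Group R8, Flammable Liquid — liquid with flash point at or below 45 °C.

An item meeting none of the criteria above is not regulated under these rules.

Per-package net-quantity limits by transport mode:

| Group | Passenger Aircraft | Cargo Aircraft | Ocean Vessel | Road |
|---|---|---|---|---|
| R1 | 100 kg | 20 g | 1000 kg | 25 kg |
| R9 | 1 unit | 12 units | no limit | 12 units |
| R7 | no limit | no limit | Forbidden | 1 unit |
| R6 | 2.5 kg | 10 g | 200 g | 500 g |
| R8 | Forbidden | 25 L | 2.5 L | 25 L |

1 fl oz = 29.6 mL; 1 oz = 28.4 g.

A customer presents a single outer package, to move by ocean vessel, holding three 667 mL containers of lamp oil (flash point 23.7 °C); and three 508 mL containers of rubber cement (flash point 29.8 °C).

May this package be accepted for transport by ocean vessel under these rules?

The lamp oil has flash point 23.7 °C, which is ≤ 45 °C, so it is Group R8 (Flammable Liquid).
Rubber cement: flash point 29.8 °C ≤ 45 °C → Group R8 (Flammable Liquid).
Total Group R8: (three 667 mL containers = 2.001 L) + (three 508 mL containers = 1.524 L) = 3.525 L.
3.525 L > 2.5 L (ocean vessel limit, Group R8) — over the limit.

No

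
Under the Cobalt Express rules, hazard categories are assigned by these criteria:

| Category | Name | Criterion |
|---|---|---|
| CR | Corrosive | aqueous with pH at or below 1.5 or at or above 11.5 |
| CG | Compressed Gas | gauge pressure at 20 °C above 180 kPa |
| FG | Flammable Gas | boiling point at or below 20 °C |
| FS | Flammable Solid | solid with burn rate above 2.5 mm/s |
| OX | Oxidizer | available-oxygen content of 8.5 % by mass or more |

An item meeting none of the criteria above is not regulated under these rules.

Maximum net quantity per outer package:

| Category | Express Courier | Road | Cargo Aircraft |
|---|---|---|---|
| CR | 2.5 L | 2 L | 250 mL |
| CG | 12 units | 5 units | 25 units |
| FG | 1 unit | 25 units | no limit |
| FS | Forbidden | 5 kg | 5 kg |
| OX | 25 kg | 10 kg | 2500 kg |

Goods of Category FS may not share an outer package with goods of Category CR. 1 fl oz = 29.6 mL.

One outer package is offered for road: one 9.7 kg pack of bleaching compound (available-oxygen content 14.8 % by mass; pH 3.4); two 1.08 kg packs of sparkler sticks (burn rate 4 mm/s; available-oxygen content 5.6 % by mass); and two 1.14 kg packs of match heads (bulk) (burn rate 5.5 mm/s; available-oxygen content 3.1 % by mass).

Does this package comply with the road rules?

Bleaching compound: available-oxygen content 14.8 % by mass ≥ 8.5 % by mass → Category OX (Oxidizer).
Burn rate 4 mm/s meets the Category FS criterion (Flammable Solid), so the sparkler sticks are Category FS.
Match heads (bulk): burn rate 5.5 mm/s > 2.5 mm/s → Category FS (Flammable Solid).
Category FS net quantity: (two 1.08 kg packs = 2.16 kg) + (two 1.14 kg packs = 2.28 kg) = 4.44 kg.
4.44 kg is within the road limit of 5 kg for Category FS.
Category OX quantity: 9.7 kg.
9.7 kg ≤ 10 kg (road limit, Category OX) — within limit.
The segregation rule (Category FS with Category CR) does not apply to Category FS with Category OX.
Every hazard category is within its road limit and no segregation rule is violated.

Yes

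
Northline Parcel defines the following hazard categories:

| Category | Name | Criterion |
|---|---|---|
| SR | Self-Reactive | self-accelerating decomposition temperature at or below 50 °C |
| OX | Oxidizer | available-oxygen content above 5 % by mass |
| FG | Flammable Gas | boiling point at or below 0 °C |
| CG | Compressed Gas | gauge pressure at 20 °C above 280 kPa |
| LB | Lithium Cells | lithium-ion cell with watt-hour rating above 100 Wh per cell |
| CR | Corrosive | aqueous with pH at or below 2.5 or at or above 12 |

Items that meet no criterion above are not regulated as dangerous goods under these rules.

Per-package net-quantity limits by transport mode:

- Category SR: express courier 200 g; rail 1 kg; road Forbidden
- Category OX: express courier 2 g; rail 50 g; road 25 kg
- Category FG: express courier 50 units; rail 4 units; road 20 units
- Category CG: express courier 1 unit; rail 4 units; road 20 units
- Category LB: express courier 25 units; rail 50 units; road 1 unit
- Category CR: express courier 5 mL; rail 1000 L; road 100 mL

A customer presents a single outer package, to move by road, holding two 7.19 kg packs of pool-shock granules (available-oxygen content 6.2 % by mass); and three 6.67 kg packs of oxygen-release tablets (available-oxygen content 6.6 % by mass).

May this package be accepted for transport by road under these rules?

The pool-shock granules have available-oxygen content 6.2 % by mass, which is > 5 % by mass, so they are Category OX (Oxidizer).
Available-oxygen content 6.6 % by mass meets the Category OX criterion (Oxidizer), so the oxygen-release tablets are Category OX.
Total Category OX: (two 7.19 kg packs = 14.38 kg) + (three 6.67 kg packs = 20.01 kg) = 34.39 kg.
34.39 kg exceeds the road limit of 25 kg for Category OX.

No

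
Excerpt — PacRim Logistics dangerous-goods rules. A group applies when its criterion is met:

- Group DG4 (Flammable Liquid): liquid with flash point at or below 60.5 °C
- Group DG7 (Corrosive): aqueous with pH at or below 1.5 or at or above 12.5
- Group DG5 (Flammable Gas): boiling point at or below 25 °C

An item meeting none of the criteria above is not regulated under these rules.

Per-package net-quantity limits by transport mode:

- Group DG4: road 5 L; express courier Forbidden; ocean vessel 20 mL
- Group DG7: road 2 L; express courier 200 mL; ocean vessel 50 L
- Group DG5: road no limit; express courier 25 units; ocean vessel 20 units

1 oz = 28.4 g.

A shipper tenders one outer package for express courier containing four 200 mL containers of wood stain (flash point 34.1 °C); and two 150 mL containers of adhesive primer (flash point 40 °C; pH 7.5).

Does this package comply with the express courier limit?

No

Flash point 34.1 °C meets the Group DG4 criterion (Flammable Liquid), so the wood stain is Group DG4.
With flash point 40 °C (≤ 60.5 °C), the adhesive primer falls in Group DG4.
Total Group DG4: (four 200 mL containers = 800 mL) + (two 150 mL containers = 300 mL) = 1.1 L.
By express courier, Group DG4 is Forbidden regardless of quantity.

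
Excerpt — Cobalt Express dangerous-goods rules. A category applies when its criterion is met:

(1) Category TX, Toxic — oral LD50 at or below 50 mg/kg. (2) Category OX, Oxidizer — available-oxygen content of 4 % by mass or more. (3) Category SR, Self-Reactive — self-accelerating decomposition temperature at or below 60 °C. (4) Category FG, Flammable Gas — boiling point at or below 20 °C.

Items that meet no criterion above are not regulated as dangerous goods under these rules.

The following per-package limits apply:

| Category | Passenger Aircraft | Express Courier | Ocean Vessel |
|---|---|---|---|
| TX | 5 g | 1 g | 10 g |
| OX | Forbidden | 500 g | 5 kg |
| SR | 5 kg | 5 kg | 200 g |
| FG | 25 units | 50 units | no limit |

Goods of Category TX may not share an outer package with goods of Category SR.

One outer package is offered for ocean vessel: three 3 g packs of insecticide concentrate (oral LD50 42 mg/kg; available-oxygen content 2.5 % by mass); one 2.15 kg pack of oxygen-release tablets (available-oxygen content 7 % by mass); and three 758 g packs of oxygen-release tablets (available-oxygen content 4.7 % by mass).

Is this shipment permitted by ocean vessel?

With oral LD50 42 mg/kg (≤ 50 mg/kg), the insecticide concentrate falls in Category TX.
With available-oxygen content 7 % by mass (≥ 4 % by mass), the oxygen-release tablets fall in Category OX.
With available-oxygen content 4.7 % by mass (≥ 4 % by mass), the oxygen-release tablets fall in Category OX.
Category TX quantity: three 3 g packs = 9 g.
9 g is within the ocean vessel limit of 10 g for Category TX.
Total Category OX: 2.15 kg + (three 758 g packs = 2.274 kg) = 4.424 kg.
4.424 kg ≤ 5 kg (ocean vessel limit, Category OX) — within limit.
The segregation rule (Category TX with Category SR) does not apply to Category TX with Category OX.
Every hazard category is within its ocean vessel limit and no segregation rule is violated.

Yes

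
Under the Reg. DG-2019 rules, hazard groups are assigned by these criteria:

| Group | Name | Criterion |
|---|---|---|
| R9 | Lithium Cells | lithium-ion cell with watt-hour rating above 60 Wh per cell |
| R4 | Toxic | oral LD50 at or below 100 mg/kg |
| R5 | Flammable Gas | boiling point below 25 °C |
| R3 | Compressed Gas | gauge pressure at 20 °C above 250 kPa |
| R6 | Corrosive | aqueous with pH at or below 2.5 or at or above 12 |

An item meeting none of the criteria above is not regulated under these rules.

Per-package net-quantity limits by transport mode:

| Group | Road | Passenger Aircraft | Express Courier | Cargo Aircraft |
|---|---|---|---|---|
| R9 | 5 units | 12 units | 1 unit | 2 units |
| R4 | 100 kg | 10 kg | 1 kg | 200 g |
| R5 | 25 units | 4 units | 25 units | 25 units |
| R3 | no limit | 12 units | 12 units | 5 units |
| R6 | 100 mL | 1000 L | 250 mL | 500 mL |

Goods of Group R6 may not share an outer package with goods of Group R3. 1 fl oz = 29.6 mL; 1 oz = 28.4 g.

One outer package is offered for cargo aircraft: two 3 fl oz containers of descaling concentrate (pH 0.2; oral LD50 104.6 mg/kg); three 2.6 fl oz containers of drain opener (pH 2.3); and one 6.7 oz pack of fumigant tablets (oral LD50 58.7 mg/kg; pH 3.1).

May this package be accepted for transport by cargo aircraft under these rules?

pH 0.2 meets the Group R6 criterion (Corrosive), so the descaling concentrate is Group R6.
Drain opener: pH 2.3 ≤ 2.5 → Group R6 (Corrosive).
Fumigant tablets: oral LD50 58.7 mg/kg ≤ 100 mg/kg → Group R4 (Toxic).
Group R6 net quantity: (two 3 fl oz containers = 177.6 mL) + (three 2.6 fl oz containers = 230.88 mL) = 408.48 mL.
408.48 mL is within the cargo aircraft limit of 500 mL for Group R6.
Group R4 quantity: one 6.7 oz pack = 190.28 g.
190.28 g is within the cargo aircraft limit of 200 g for Group R4.
The segregation rule (Group R6 with Group R3) does not apply to Group R6 with Group R4.
Every hazard group is within its cargo aircraft limit and no segregation rule is violated.

Yes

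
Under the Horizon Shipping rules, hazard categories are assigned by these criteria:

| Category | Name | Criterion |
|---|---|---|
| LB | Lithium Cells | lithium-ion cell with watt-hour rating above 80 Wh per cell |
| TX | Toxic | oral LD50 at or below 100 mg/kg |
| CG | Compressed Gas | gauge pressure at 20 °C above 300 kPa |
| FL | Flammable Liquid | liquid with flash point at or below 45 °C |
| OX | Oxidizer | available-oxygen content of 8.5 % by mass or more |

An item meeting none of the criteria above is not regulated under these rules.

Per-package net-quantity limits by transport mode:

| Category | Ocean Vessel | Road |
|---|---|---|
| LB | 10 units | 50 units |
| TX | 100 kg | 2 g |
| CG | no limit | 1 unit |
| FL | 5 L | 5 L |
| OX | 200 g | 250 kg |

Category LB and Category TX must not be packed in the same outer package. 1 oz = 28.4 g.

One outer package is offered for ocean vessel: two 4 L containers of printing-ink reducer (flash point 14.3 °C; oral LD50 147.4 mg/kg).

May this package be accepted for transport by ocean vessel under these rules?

Printing-ink reducer: flash point 14.3 °C ≤ 45 °C → Category FL (Flammable Liquid).
Category FL quantity: two 4 L containers = 8 L.
That exceeds the Category FL ocean vessel limit of 5 L.

No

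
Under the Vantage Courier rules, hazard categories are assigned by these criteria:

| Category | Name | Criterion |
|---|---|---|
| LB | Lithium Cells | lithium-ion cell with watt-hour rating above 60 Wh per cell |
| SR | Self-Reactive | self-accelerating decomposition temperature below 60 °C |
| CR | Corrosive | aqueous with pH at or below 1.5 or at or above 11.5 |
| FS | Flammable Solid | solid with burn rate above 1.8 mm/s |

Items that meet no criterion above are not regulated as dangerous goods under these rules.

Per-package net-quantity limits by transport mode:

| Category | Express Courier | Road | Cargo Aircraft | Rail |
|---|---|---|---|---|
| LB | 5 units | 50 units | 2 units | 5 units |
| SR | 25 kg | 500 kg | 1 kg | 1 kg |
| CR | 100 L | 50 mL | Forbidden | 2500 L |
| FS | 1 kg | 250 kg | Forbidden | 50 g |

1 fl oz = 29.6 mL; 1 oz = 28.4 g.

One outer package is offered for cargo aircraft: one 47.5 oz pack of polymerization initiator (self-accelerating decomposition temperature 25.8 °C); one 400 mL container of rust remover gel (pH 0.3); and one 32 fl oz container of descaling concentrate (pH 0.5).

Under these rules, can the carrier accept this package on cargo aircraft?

The polymerization initiator has self-accelerating decomposition temperature 25.8 °C, which is < 60 °C, so it is Category SR (Self-Reactive).
pH 0.3 meets the Category CR criterion (Corrosive), so the rust remover gel is Category CR.
The descaling concentrate has pH 0.5, which is ≤ 1.5, so it is Category CR (Corrosive).
Total Category CR: 400 mL + (one 32 fl oz container = 947.2 mL) = 1347.2 mL.
Category CR is Forbidden by cargo aircraft.
Category SR quantity: one 47.5 oz pack = 1.349 kg.
1.349 kg > 1 kg (cargo aircraft limit, Category SR) — over the limit.

No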